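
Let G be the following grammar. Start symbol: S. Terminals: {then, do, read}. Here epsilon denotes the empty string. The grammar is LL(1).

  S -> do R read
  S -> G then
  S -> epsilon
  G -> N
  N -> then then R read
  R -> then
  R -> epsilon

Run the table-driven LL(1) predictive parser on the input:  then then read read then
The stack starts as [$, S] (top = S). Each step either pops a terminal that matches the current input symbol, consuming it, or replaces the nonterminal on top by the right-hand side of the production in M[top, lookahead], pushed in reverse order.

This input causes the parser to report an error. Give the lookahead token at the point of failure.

     Stack                    Input                       Action
  1  $ S                      then then read read then $  expand S -> G then
  2  $ then G                 then then read read then $  expand G -> N
  3  $ then N                 then then read read then $  expand N -> then then R read
  4  $ then read R then then  then then read read then $  match then
  5  $ then read R then       then read read then $       match then
  6  $ then read R            read read then $            expand R -> epsilon
  7  $ then read              read read then $            match read
  8  $ then                   read then $                 error: top is terminal then but lookahead is read

read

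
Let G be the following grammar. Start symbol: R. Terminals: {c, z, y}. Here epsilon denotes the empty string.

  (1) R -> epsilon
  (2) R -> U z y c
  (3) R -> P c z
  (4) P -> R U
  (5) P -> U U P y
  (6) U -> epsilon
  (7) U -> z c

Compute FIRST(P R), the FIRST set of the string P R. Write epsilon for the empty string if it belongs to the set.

FIRST(U) = {epsilon, z}
FIRST(R) = {epsilon, c, y, z}  (via U z y c, P c z)
FIRST(P) = {epsilon, c, y, z}  (via R U, U U P y)
FIRST(P R): take FIRST of each symbol in turn, carrying on past any symbol whose FIRST contains epsilon; result {epsilon, c, y, z}.

{epsilon, c, y, z}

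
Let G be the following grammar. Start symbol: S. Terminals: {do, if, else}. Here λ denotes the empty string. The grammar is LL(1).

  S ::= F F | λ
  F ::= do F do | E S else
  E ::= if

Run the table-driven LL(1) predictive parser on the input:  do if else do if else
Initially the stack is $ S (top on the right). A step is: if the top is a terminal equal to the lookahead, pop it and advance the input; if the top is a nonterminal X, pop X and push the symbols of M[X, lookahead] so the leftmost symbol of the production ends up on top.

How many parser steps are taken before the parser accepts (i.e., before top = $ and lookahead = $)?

      Stack             Input                    Action
   1  $ S               do if else do if else $  expand S ::= F F
   2  $ F F             do if else do if else $  expand F ::= do F do
   3  $ F do F do       do if else do if else $  match do
   4  $ F do F          if else do if else $     expand F ::= E S else
   5  $ F do else S E   if else do if else $     expand E ::= if
   6  $ F do else S if  if else do if else $     match if
   7  $ F do else S     else do if else $        expand S ::= λ
   8  $ F do else       else do if else $        match else
   9  $ F do            do if else $             match do
  10  $ F               if else $                expand F ::= E S else
  11  $ else S E        if else $                expand E ::= if
  12  $ else S if       if else $                match if
  13  $ else S          else $                   expand S ::= λ
  14  $ else            else $                   match else
Accept reached after 14 steps.

14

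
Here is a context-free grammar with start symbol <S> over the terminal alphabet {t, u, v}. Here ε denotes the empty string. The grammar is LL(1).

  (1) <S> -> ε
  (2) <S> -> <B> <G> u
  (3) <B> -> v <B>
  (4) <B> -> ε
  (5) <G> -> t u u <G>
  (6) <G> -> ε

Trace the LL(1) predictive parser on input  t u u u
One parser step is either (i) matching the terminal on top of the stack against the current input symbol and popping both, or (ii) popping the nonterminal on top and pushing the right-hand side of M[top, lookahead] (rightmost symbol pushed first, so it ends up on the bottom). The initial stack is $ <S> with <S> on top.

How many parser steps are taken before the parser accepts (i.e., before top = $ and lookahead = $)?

8

     Stack          Input      Action
  1  $ <S>          t u u u $  expand <S> -> <B> <G> u
  2  $ u <G> <B>    t u u u $  expand <B> -> ε
  3  $ u <G>        t u u u $  expand <G> -> t u u <G>
  4  $ u <G> u u t  t u u u $  match t
  5  $ u <G> u u    u u u $    match u
  6  $ u <G> u      u u $      match u
  7  $ u <G>        u $        expand <G> -> ε
  8  $ u            u $        match u
Accept reached after 8 steps.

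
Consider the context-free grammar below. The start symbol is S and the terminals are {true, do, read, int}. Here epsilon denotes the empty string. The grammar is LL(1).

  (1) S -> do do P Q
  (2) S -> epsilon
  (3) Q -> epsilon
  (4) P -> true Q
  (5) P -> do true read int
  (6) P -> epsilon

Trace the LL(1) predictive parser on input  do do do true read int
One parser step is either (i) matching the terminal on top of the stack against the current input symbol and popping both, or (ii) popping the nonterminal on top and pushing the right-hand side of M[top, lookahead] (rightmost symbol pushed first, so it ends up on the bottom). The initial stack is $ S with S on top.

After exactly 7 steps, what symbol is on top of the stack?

int

     Stack                 Input                     Action
  1  $ S                   do do do true read int $  expand S -> do do P Q
  2  $ Q P do do           do do do true read int $  match do
  3  $ Q P do              do do true read int $     match do
  4  $ Q P                 do true read int $        expand P -> do true read int
  5  $ Q int read true do  do true read int $        match do
  6  $ Q int read true     true read int $           match true
  7  $ Q int read          read int $                match read
Stack after step 7: $ Q int (top = int).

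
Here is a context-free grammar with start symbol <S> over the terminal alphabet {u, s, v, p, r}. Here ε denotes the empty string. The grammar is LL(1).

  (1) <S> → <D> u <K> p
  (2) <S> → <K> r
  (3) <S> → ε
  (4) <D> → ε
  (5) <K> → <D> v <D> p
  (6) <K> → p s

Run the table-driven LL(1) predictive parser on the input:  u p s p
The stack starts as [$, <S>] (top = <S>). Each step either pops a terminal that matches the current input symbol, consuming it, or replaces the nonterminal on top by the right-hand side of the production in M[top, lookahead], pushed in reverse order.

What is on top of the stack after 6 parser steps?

p

     Stack          Input      Action
  1  $ <S>          u p s p $  expand <S> → <D> u <K> p
  2  $ p <K> u <D>  u p s p $  expand <D> → ε
  3  $ p <K> u      u p s p $  match u
  4  $ p <K>        p s p $    expand <K> → p s
  5  $ p s p        p s p $    match p
  6  $ p s          s p $      match s
Stack after step 6: $ p (top = p).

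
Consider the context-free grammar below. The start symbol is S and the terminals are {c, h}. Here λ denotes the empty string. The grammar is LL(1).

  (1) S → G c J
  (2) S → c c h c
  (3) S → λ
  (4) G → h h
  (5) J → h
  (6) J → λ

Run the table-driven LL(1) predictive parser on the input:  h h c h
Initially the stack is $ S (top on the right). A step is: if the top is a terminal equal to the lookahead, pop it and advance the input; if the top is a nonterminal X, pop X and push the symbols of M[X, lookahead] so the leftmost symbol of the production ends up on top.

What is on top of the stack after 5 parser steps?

J

step 1: stack=$ S  input=h h c h $  — expand S → G c J
step 2: stack=$ J c G  input=h h c h $  — expand G → h h
step 3: stack=$ J c h h  input=h h c h $  — match h
step 4: stack=$ J c h  input=h c h $  — match h
step 5: stack=$ J c  input=c h $  — match c
Stack after step 5: $ J (top = J).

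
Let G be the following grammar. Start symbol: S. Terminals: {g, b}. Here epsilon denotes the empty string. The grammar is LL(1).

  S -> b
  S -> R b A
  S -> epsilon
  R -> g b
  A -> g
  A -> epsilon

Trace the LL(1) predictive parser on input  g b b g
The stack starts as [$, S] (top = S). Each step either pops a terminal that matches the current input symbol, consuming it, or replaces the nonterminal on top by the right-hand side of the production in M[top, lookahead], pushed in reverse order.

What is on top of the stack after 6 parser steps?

     Stack      Input      Action
  1  $ S        g b b g $  expand S -> R b A
  2  $ A b R    g b b g $  expand R -> g b
  3  $ A b b g  g b b g $  match g
  4  $ A b b    b b g $    match b
  5  $ A b      b g $      match b
  6  $ A        g $        expand A -> g
Stack after step 6: $ g (top = g).

g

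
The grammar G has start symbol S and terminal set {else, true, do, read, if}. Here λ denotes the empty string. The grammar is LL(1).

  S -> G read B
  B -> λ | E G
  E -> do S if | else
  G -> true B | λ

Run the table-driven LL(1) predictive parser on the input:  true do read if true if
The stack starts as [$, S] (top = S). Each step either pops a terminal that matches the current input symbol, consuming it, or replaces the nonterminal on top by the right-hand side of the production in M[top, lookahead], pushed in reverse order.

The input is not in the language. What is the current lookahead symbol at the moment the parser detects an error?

step 1: stack=$ S  input=true do read if true if $  — expand S -> G read B
step 2: stack=$ B read G  input=true do read if true if $  — expand G -> true B
step 3: stack=$ B read B true  input=true do read if true if $  — match true
step 4: stack=$ B read B  input=do read if true if $  — expand B -> E G
step 5: stack=$ B read G E  input=do read if true if $  — expand E -> do S if
step 6: stack=$ B read G if S do  input=do read if true if $  — match do
step 7: stack=$ B read G if S  input=read if true if $  — expand S -> G read B
step 8: stack=$ B read G if B read G  input=read if true if $  — expand G -> λ
step 9: stack=$ B read G if B read  input=read if true if $  — match read
step 10: stack=$ B read G if B  input=if true if $  — expand B -> λ
step 11: stack=$ B read G if  input=if true if $  — match if
step 12: stack=$ B read G  input=true if $  — expand G -> true B
step 13: stack=$ B read B true  input=true if $  — match true
step 14: stack=$ B read B  input=if $  — expand B -> λ
step 15: stack=$ B read  input=if $  — error: top is terminal read but lookahead is if

if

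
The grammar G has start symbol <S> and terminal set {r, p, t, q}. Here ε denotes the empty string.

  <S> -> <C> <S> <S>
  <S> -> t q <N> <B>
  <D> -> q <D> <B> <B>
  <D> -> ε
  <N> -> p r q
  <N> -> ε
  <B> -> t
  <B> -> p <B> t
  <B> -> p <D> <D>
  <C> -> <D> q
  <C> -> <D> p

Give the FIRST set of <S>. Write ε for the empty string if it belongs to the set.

FIRST(<D>): from <D>->q <D> <B> <B> we get {q}; from <D>->ε we get {ε}. So FIRST(<D>) = {ε, q}.
FIRST(<N>): from <N>->p r q we get {p}; from <N>->ε we get {ε}. So FIRST(<N>) = {ε, p}.
FIRST(<B>): from <B>->t we get {t}; from <B>->p <B> t we get {p}; from <B>->p <D> <D> we get {p}. So FIRST(<B>) = {p, t}.
FIRST(<C>): from <C>-><D> q we get {q}; from <C>-><D> p we get {p, q}. So FIRST(<C>) = {p, q}.
FIRST(<S>): from <S>-><C> <S> <S> we get {p, q}; from <S>->t q <N> <B> we get {t}. So FIRST(<S>) = {p, q, t}.

{p, q, t}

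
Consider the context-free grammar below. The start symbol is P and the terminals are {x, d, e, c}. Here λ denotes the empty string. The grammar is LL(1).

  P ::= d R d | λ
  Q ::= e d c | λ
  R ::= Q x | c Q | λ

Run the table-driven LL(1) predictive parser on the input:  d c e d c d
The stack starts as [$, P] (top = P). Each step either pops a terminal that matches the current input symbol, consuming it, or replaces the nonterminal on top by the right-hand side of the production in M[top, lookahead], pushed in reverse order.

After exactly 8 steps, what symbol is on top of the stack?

d

step 1: stack=$ P  input=d c e d c d $  — expand P ::= d R d
step 2: stack=$ d R d  input=d c e d c d $  — match d
step 3: stack=$ d R  input=c e d c d $  — expand R ::= c Q
step 4: stack=$ d Q c  input=c e d c d $  — match c
step 5: stack=$ d Q  input=e d c d $  — expand Q ::= e d c
step 6: stack=$ d c d e  input=e d c d $  — match e
step 7: stack=$ d c d  input=d c d $  — match d
step 8: stack=$ d c  input=c d $  — match c
Stack after step 8: $ d (top = d).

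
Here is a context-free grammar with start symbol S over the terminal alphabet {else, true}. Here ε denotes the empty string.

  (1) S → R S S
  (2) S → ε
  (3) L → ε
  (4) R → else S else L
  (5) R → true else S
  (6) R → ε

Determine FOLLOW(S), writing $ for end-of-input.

FIRST(L): from L→ε we get {ε}. So FIRST(L) = {ε}.
FIRST(R): from R→else S else L we get {else}; from R→true else S we get {true}; from R→ε we get {ε}. So FIRST(R) = {ε, else, true}.
FIRST(S): from S→R S S we get {ε, else, true}; from S→ε we get {ε}. So FIRST(S) = {ε, else, true}.
FOLLOW(S) includes $ since S is the start symbol.
FOLLOW(S): in S→R S S (occurrence 1), S is followed by S with FIRST {ε, else, true}; in S→R S S (occurrence 1), the suffix after S is nullable (adds nothing new); in S→R S S (occurrence 2), the suffix after S is empty (adds nothing new); in R→else S else L, S is followed by else L with FIRST {else}; in R→true else S, the suffix after S is empty, so FOLLOW(S) ⊇ FOLLOW(R) = {$, else, true}. Thus FOLLOW(S) = {$, else, true}.
FOLLOW(R): in S→R S S, R is followed by S S with FIRST {ε, else, true}; in S→R S S, the suffix after R is nullable, so FOLLOW(R) ⊇ FOLLOW(S) = {$, else, true}. Thus FOLLOW(R) = {$, else, true}.
FOLLOW(L): in R→else S else L, the suffix after L is empty, so FOLLOW(L) ⊇ FOLLOW(R) = {$, else, true}. Thus FOLLOW(L) = {$, else, true}.

{$, else, true}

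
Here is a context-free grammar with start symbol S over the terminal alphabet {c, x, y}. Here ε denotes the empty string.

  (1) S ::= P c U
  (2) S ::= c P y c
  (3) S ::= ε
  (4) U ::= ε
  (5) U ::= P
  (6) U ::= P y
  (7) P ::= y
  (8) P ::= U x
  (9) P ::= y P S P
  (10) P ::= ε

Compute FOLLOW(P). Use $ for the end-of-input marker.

FIRST(S) = {ε, c, x, y}  (via P c U)
FIRST(U) = {ε, x, y}  (via P, P y)
FIRST(P) = {ε, x, y}  (via U x)
FOLLOW(S) includes $ since S is the start symbol.
FOLLOW(S): in P::=y P S P, S is followed by P with FIRST {ε, x, y}; in P::=y P S P, the suffix after S is nullable, so FOLLOW(S) ⊇ FOLLOW(P) = {$, c, x, y}. Thus FOLLOW(S) = {$, c, x, y}.
FOLLOW(U): in S::=P c U, the suffix after U is empty, so FOLLOW(U) ⊇ FOLLOW(S) = {$, c, x, y}; in P::=U x, U is followed by x with FIRST {x}. Thus FOLLOW(U) = {$, c, x, y}.
FOLLOW(P): in S::=P c U, P is followed by c U with FIRST {c}; in S::=c P y c, P is followed by y c with FIRST {y}; in U::=P, the suffix after P is empty, so FOLLOW(P) ⊇ FOLLOW(U) = {$, c, x, y}; in U::=P y, P is followed by y with FIRST {y}; in P::=y P S P (occurrence 1), P is followed by S P with FIRST {ε, c, x, y}; in P::=y P S P (occurrence 1), the suffix after P is nullable (adds nothing new); in P::=y P S P (occurrence 2), the suffix after P is empty (adds nothing new). Thus FOLLOW(P) = {$, c, x, y}.

{$, c, x, y}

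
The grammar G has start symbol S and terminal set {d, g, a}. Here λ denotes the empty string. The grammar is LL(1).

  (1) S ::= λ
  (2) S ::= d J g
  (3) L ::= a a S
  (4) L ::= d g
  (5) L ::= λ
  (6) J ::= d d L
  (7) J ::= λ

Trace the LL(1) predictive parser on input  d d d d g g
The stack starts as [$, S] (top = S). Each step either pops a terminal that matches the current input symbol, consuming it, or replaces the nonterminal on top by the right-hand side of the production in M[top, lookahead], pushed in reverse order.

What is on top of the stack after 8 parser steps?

step 1: stack=$ S  input=d d d d g g $  — expand S ::= d J g
step 2: stack=$ g J d  input=d d d d g g $  — match d
step 3: stack=$ g J  input=d d d g g $  — expand J ::= d d L
step 4: stack=$ g L d d  input=d d d g g $  — match d
step 5: stack=$ g L d  input=d d g g $  — match d
step 6: stack=$ g L  input=d g g $  — expand L ::= d g
step 7: stack=$ g g d  input=d g g $  — match d
step 8: stack=$ g g  input=g g $  — match g
Stack after step 8: $ g (top = g).

g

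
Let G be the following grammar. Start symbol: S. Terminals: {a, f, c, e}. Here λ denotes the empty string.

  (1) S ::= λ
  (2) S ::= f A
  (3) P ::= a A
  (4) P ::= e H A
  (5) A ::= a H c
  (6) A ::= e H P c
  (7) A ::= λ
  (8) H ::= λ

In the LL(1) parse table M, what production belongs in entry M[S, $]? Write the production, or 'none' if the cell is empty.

FIRST(S) = {λ, f}
FIRST(P) = {a, e}
FIRST(A) = {λ, a, e}
FIRST(H) = {λ}
FOLLOW(S) includes $ since S is the start symbol.
FOLLOW(S): S appears on no right-hand side. Thus FOLLOW(S) = {$}.
For S ::= λ: FIRST(λ) = {λ}, so it goes in M[S, t] for t ∈ {}; since λ ∈ FIRST, also for every t ∈ FOLLOW(S) = {$}.
For S ::= f A: FIRST(f A) = {f}, so it goes in M[S, t] for t ∈ {f}.

S ::= λ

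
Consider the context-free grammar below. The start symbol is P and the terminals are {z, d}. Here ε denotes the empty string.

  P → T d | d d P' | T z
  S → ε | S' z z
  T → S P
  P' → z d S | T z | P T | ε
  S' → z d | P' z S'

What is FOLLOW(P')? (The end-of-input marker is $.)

FIRST(P): from P→T d we get {d, z}; from P→d d P' we get {d}; from P→T z we get {d, z}. So FIRST(P) = {d, z}.
FIRST(S): from S→ε we get {ε}; from S→S' z z we get {d, z}. So FIRST(S) = {ε, d, z}.
FIRST(T): from T→S P we get {d, z}. So FIRST(T) = {d, z}.
FIRST(P'): from P'→z d S we get {z}; from P'→T z we get {d, z}; from P'→P T we get {d, z}; from P'→ε we get {ε}. So FIRST(P') = {ε, d, z}.
FIRST(S'): from S'→z d we get {z}; from S'→P' z S' we get {d, z}. So FIRST(S') = {d, z}.
FOLLOW(P) includes $ since P is the start symbol.
FOLLOW(S'): in S→S' z z, S' is followed by z z with FIRST {z}; in S'→P' z S', the suffix after S' is empty (adds nothing new). Thus FOLLOW(S') = {z}.
FOLLOW(P): in T→S P, the suffix after P is empty, so FOLLOW(P) ⊇ FOLLOW(T) = {$, d, z}; in P'→P T, P is followed by T with FIRST {d, z}. Thus FOLLOW(P) = {$, d, z}.
FOLLOW(P'): in P→d d P', the suffix after P' is empty, so FOLLOW(P') ⊇ FOLLOW(P) = {$, d, z}; in S'→P' z S', P' is followed by z S' with FIRST {z}. Thus FOLLOW(P') = {$, d, z}.
FOLLOW(S): in T→S P, S is followed by P with FIRST {d, z}; in P'→z d S, the suffix after S is empty, so FOLLOW(S) ⊇ FOLLOW(P') = {$, d, z}. Thus FOLLOW(S) = {$, d, z}.
FOLLOW(T): in P→T d, T is followed by d with FIRST {d}; in P→T z, T is followed by z with FIRST {z}; in P'→T z, T is followed by z with FIRST {z}; in P'→P T, the suffix after T is empty, so FOLLOW(T) ⊇ FOLLOW(P') = {$, d, z}. Thus FOLLOW(T) = {$, d, z}.

{$, d, z}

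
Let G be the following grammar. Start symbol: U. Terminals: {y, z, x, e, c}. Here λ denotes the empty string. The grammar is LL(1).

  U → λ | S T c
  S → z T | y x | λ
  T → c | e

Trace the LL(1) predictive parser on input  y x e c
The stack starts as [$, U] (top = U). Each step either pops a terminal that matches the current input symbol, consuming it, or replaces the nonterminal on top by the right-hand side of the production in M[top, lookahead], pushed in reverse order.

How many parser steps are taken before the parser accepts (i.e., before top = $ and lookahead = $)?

7

     Stack      Input      Action
  1  $ U        y x e c $  expand U → S T c
  2  $ c T S    y x e c $  expand S → y x
  3  $ c T x y  y x e c $  match y
  4  $ c T x    x e c $    match x
  5  $ c T      e c $      expand T → e
  6  $ c e      e c $      match e
  7  $ c        c $        match c
Accept reached after 7 steps.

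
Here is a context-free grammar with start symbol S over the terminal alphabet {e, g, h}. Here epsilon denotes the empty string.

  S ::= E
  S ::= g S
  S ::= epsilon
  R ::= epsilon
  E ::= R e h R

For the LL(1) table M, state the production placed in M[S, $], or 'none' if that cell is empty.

S ::= epsilon

FIRST(R) = {epsilon}
FIRST(E) = {e}  (via R e h R)
FIRST(S) = {epsilon, e, g}  (via E)
FOLLOW(S) includes $ since S is the start symbol.
FOLLOW(S): in S::=g S, the suffix after S is empty (adds nothing new). Thus FOLLOW(S) = {$}.
For S ::= E: FIRST(E) = {e}, so it goes in M[S, t] for t ∈ {e}.
For S ::= g S: FIRST(g S) = {g}, so it goes in M[S, t] for t ∈ {g}.
For S ::= epsilon: FIRST(epsilon) = {epsilon}, so it goes in M[S, t] for t ∈ {}; since epsilon ∈ FIRST, also for every t ∈ FOLLOW(S) = {$}.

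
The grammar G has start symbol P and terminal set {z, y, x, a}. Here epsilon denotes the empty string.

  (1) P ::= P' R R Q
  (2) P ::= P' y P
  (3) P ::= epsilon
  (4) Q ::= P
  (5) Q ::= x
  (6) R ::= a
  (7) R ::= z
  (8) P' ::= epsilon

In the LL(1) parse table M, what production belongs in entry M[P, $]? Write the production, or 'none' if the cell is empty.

P ::= epsilon

FIRST(R) = {a, z}
FIRST(P') = {epsilon}
FIRST(P) = {epsilon, a, y, z}  (via P' R R Q, P' y P)
FIRST(Q) = {epsilon, a, x, y, z}  (via P)
FOLLOW(P) includes $ since P is the start symbol.
FOLLOW(P): in P::=P' y P, the suffix after P is empty (adds nothing new); in Q::=P, the suffix after P is empty, so FOLLOW(P) ⊇ FOLLOW(Q) = {$}. Thus FOLLOW(P) = {$}.
FOLLOW(Q): in P::=P' R R Q, the suffix after Q is empty, so FOLLOW(Q) ⊇ FOLLOW(P) = {$}. Thus FOLLOW(Q) = {$}.
For P ::= P' R R Q: FIRST(P' R R Q) = {a, z}, so it goes in M[P, t] for t ∈ {a, z}.
For P ::= P' y P: FIRST(P' y P) = {y}, so it goes in M[P, t] for t ∈ {y}.
For P ::= epsilon: FIRST(epsilon) = {epsilon}, so it goes in M[P, t] for t ∈ {}; since epsilon ∈ FIRST, also for every t ∈ FOLLOW(P) = {$}.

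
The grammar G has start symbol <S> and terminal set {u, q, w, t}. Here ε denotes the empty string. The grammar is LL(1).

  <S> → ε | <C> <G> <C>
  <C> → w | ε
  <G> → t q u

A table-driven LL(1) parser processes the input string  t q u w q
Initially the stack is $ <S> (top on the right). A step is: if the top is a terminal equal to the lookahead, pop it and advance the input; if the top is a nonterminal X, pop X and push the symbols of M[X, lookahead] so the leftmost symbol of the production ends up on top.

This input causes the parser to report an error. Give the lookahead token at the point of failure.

     Stack          Input        Action
  1  $ <S>          t q u w q $  expand <S> → <C> <G> <C>
  2  $ <C> <G> <C>  t q u w q $  expand <C> → ε
  3  $ <C> <G>      t q u w q $  expand <G> → t q u
  4  $ <C> u q t    t q u w q $  match t
  5  $ <C> u q      q u w q $    match q
  6  $ <C> u        u w q $      match u
  7  $ <C>          w q $        expand <C> → w
  8  $ w            w q $        match w
  9  $              q $          error: stack empty but input remains

q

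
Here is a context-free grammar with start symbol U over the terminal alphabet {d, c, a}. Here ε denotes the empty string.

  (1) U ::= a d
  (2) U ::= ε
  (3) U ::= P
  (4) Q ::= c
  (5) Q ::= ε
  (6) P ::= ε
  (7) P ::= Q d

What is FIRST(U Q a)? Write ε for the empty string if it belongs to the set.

FIRST(Q): from Q::=c we get {c}; from Q::=ε we get {ε}. So FIRST(Q) = {ε, c}.
FIRST(P): from P::=ε we get {ε}; from P::=Q d we get {c, d}. So FIRST(P) = {ε, c, d}.
FIRST(U): from U::=a d we get {a}; from U::=ε we get {ε}; from U::=P we get {ε, c, d}. So FIRST(U) = {ε, a, c, d}.
FIRST(U Q a): take FIRST of each symbol in turn, carrying on past any symbol whose FIRST contains ε; result {a, c, d}.

{a, c, d}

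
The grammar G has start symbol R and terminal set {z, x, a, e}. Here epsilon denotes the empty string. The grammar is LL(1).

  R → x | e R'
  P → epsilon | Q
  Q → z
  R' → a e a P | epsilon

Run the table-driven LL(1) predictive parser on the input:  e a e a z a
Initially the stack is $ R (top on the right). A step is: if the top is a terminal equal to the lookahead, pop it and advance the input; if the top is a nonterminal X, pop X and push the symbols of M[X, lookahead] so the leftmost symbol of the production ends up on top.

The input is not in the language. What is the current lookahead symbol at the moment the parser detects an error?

step 1: stack=$ R  input=e a e a z a $  — expand R → e R'
step 2: stack=$ R' e  input=e a e a z a $  — match e
step 3: stack=$ R'  input=a e a z a $  — expand R' → a e a P
step 4: stack=$ P a e a  input=a e a z a $  — match a
step 5: stack=$ P a e  input=e a z a $  — match e
step 6: stack=$ P a  input=a z a $  — match a
step 7: stack=$ P  input=z a $  — expand P → Q
step 8: stack=$ Q  input=z a $  — expand Q → z
step 9: stack=$ z  input=z a $  — match z
step 10: stack=$  input=a $  — error: stack empty but input remains

a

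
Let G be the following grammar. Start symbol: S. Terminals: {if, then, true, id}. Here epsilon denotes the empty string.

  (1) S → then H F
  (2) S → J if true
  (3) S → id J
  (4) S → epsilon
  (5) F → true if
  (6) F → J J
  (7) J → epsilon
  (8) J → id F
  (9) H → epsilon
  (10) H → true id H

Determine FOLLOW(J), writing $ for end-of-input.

{$, id, if}

FIRST(J) = {epsilon, id}
FIRST(H) = {epsilon, true}
FIRST(S) = {epsilon, id, if, then}  (via J if true)
FIRST(F) = {epsilon, id, true}  (via J J)
FOLLOW(S) includes $ since S is the start symbol.
FOLLOW(S): S appears on no right-hand side. Thus FOLLOW(S) = {$}.
FOLLOW(H): in S→then H F, H is followed by F with FIRST {epsilon, id, true}; in S→then H F, the suffix after H is nullable, so FOLLOW(H) ⊇ FOLLOW(S) = {$}; in H→true id H, the suffix after H is empty (adds nothing new). Thus FOLLOW(H) = {$, id, true}.
FOLLOW(F): in S→then H F, the suffix after F is empty, so FOLLOW(F) ⊇ FOLLOW(S) = {$}; in J→id F, the suffix after F is empty, so FOLLOW(F) ⊇ FOLLOW(J) = {$, id, if}. Thus FOLLOW(F) = {$, id, if}.
FOLLOW(J): in S→J if true, J is followed by if true with FIRST {if}; in S→id J, the suffix after J is empty, so FOLLOW(J) ⊇ FOLLOW(S) = {$}; in F→J J (occurrence 1), J is followed by J with FIRST {epsilon, id}; in F→J J (occurrence 1), the suffix after J is nullable, so FOLLOW(J) ⊇ FOLLOW(F) = {$, id, if}; in F→J J (occurrence 2), the suffix after J is empty, so FOLLOW(J) ⊇ FOLLOW(F) = {$, id, if}. Thus FOLLOW(J) = {$, id, if}.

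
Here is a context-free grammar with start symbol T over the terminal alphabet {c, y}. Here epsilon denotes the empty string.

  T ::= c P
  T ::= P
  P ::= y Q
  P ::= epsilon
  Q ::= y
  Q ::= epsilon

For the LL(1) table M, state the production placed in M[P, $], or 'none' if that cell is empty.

FIRST(P) = {epsilon, y}
FIRST(Q) = {epsilon, y}
FIRST(T) = {epsilon, c, y}  (via P)
FOLLOW(T) includes $ since T is the start symbol.
FOLLOW(T): T appears on no right-hand side. Thus FOLLOW(T) = {$}.
FOLLOW(P): in T::=c P, the suffix after P is empty, so FOLLOW(P) ⊇ FOLLOW(T) = {$}; in T::=P, the suffix after P is empty, so FOLLOW(P) ⊇ FOLLOW(T) = {$}. Thus FOLLOW(P) = {$}.
For P ::= y Q: FIRST(y Q) = {y}, so it goes in M[P, t] for t ∈ {y}.
For P ::= epsilon: FIRST(epsilon) = {epsilon}, so it goes in M[P, t] for t ∈ {}; since epsilon ∈ FIRST, also for every t ∈ FOLLOW(P) = {$}.

P ::= epsilon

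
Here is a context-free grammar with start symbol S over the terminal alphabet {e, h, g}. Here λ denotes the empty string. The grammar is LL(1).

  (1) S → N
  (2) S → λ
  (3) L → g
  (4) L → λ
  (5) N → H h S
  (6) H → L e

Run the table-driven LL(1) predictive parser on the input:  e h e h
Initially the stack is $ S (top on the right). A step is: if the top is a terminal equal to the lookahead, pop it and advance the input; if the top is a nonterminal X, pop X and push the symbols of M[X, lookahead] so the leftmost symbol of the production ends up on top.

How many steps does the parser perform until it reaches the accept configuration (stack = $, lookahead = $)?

step 1: stack=$ S  input=e h e h $  — expand S → N
step 2: stack=$ N  input=e h e h $  — expand N → H h S
step 3: stack=$ S h H  input=e h e h $  — expand H → L e
step 4: stack=$ S h e L  input=e h e h $  — expand L → λ
step 5: stack=$ S h e  input=e h e h $  — match e
step 6: stack=$ S h  input=h e h $  — match h
step 7: stack=$ S  input=e h $  — expand S → N
step 8: stack=$ N  input=e h $  — expand N → H h S
step 9: stack=$ S h H  input=e h $  — expand H → L e
step 10: stack=$ S h e L  input=e h $  — expand L → λ
step 11: stack=$ S h e  input=e h $  — match e
step 12: stack=$ S h  input=h $  — match h
step 13: stack=$ S  input=$  — expand S → λ
Accept reached after 13 steps.

13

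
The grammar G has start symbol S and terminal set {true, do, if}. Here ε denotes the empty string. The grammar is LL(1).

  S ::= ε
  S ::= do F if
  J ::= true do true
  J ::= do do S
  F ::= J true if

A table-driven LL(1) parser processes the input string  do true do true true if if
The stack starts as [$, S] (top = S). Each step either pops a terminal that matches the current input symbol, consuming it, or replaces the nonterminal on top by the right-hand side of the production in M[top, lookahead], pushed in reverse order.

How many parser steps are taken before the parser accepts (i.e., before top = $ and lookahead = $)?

      Stack                      Input                         Action
   1  $ S                        do true do true true if if $  expand S ::= do F if
   2  $ if F do                  do true do true true if if $  match do
   3  $ if F                     true do true true if if $     expand F ::= J true if
   4  $ if if true J             true do true true if if $     expand J ::= true do true
   5  $ if if true true do true  true do true true if if $     match true
   6  $ if if true true do       do true true if if $          match do
   7  $ if if true true          true true if if $             match true
   8  $ if if true               true if if $                  match true
   9  $ if if                    if if $                       match if
  10  $ if                       if $                          match if
Accept reached after 10 steps.

10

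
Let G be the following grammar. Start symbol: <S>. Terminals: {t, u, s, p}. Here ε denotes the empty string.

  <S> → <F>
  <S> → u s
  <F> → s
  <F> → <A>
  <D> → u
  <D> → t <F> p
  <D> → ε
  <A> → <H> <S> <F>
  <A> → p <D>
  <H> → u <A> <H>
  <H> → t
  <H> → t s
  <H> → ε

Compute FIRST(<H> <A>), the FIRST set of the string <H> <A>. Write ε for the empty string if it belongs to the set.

FIRST(<D>) = {ε, t, u}
FIRST(<H>) = {ε, t, u}
FIRST(<S>) = {p, s, t, u}  (via <F>)
FIRST(<A>) = {p, s, t, u}  (via <H> <S> <F>)
FIRST(<F>) = {p, s, t, u}  (via <A>)
FIRST(<H> <A>): take FIRST of each symbol in turn, carrying on past any symbol whose FIRST contains ε; result {p, s, t, u}.

{p, s, t, u}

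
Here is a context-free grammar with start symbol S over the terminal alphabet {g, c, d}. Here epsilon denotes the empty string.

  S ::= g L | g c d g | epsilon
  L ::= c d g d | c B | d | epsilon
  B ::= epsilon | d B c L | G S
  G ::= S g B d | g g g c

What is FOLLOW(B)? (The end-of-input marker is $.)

{$, c, d, g}

FIRST(S) = {epsilon, g}
FIRST(L) = {epsilon, c, d}
FIRST(G) = {g}  (via S g B d)
FIRST(B) = {epsilon, d, g}  (via G S)
FOLLOW(S) includes $ since S is the start symbol.
FOLLOW(S): in B::=G S, the suffix after S is empty, so FOLLOW(S) ⊇ FOLLOW(B) = {$, c, d, g}; in G::=S g B d, S is followed by g B d with FIRST {g}. Thus FOLLOW(S) = {$, c, d, g}.
FOLLOW(L): in S::=g L, the suffix after L is empty, so FOLLOW(L) ⊇ FOLLOW(S) = {$, c, d, g}; in B::=d B c L, the suffix after L is empty, so FOLLOW(L) ⊇ FOLLOW(B) = {$, c, d, g}. Thus FOLLOW(L) = {$, c, d, g}.
FOLLOW(B): in L::=c B, the suffix after B is empty, so FOLLOW(B) ⊇ FOLLOW(L) = {$, c, d, g}; in B::=d B c L, B is followed by c L with FIRST {c}; in G::=S g B d, B is followed by d with FIRST {d}. Thus FOLLOW(B) = {$, c, d, g}.
FOLLOW(G): in B::=G S, G is followed by S with FIRST {epsilon, g}; in B::=G S, the suffix after G is nullable, so FOLLOW(G) ⊇ FOLLOW(B) = {$, c, d, g}. Thus FOLLOW(G) = {$, c, d, g}.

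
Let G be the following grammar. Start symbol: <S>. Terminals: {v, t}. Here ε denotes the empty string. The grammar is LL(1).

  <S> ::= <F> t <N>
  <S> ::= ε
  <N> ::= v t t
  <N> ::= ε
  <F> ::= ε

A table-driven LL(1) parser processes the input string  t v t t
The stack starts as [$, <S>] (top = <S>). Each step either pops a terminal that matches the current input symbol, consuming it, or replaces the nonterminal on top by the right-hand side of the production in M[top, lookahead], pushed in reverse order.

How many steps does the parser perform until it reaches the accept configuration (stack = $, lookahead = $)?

     Stack        Input      Action
  1  $ <S>        t v t t $  expand <S> ::= <F> t <N>
  2  $ <N> t <F>  t v t t $  expand <F> ::= ε
  3  $ <N> t      t v t t $  match t
  4  $ <N>        v t t $    expand <N> ::= v t t
  5  $ t t v      v t t $    match v
  6  $ t t        t t $      match t
  7  $ t          t $        match t
Accept reached after 7 steps.

7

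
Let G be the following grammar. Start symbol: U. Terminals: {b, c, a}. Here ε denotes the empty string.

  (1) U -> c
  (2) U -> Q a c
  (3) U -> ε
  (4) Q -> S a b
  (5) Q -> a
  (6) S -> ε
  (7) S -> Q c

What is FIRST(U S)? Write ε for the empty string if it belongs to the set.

{ε, a, c}

FIRST(U) = {ε, a, c}  (via Q a c)
FIRST(Q) = {a}  (via S a b)
FIRST(S) = {ε, a}  (via Q c)
FIRST(U S): take FIRST of each symbol in turn, carrying on past any symbol whose FIRST contains ε; result {ε, a, c}.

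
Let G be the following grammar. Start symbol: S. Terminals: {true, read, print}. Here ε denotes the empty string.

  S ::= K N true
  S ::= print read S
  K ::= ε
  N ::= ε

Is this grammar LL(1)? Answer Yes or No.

Yes

FIRST(S) = {print, true}
FIRST(K) = {ε}
FIRST(N) = {ε}
FOLLOW(S) = {$}
FOLLOW(K) = {true}
FOLLOW(N) = {true}
Each cell of M receives at most one production.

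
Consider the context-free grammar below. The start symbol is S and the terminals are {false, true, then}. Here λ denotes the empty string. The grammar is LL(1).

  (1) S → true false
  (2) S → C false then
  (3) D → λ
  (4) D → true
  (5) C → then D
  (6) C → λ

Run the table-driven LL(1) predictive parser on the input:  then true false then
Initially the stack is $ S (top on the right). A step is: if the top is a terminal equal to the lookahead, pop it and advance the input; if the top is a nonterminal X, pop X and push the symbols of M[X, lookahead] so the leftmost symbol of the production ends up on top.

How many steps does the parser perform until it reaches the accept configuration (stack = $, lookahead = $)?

step 1: stack=$ S  input=then true false then $  — expand S → C false then
step 2: stack=$ then false C  input=then true false then $  — expand C → then D
step 3: stack=$ then false D then  input=then true false then $  — match then
step 4: stack=$ then false D  input=true false then $  — expand D → true
step 5: stack=$ then false true  input=true false then $  — match true
step 6: stack=$ then false  input=false then $  — match false
step 7: stack=$ then  input=then $  — match then
Accept reached after 7 steps.

7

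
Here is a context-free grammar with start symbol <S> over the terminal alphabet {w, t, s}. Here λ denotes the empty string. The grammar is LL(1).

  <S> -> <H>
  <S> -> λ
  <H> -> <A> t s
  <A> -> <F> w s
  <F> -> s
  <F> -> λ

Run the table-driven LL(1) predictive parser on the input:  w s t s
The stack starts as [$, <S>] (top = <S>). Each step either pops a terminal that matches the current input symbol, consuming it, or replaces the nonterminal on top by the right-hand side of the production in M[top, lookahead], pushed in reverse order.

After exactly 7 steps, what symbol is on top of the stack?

     Stack          Input      Action
  1  $ <S>          w s t s $  expand <S> -> <H>
  2  $ <H>          w s t s $  expand <H> -> <A> t s
  3  $ s t <A>      w s t s $  expand <A> -> <F> w s
  4  $ s t s w <F>  w s t s $  expand <F> -> λ
  5  $ s t s w      w s t s $  match w
  6  $ s t s        s t s $    match s
  7  $ s t          t s $      match t
Stack after step 7: $ s (top = s).

s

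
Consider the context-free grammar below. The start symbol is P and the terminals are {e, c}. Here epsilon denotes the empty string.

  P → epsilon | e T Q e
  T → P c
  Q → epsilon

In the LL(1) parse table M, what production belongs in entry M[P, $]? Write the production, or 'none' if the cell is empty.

P → epsilon

FIRST(P): from P→epsilon we get {epsilon}; from P→e T Q e we get {e}. So FIRST(P) = {epsilon, e}.
FIRST(Q): from Q→epsilon we get {epsilon}. So FIRST(Q) = {epsilon}.
FIRST(T): from T→P c we get {c, e}. So FIRST(T) = {c, e}.
FOLLOW(P) includes $ since P is the start symbol.
FOLLOW(P): in T→P c, P is followed by c with FIRST {c}. Thus FOLLOW(P) = {$, c}.
For P → epsilon: FIRST(epsilon) = {epsilon}, so it goes in M[P, t] for t ∈ {}; since epsilon ∈ FIRST, also for every t ∈ FOLLOW(P) = {$, c}.
For P → e T Q e: FIRST(e T Q e) = {e}, so it goes in M[P, t] for t ∈ {e}.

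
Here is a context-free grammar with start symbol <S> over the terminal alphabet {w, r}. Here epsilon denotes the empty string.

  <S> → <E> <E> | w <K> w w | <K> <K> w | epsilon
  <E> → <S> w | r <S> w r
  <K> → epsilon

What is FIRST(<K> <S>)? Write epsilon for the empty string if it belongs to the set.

FIRST(<K>): from <K>→epsilon we get {epsilon}. So FIRST(<K>) = {epsilon}.
FIRST(<S>): from <S>→<E> <E> we get {r, w}; from <S>→w <K> w w we get {w}; from <S>→<K> <K> w we get {w}; from <S>→epsilon we get {epsilon}. So FIRST(<S>) = {epsilon, r, w}.
FIRST(<E>): from <E>→<S> w we get {r, w}; from <E>→r <S> w r we get {r}. So FIRST(<E>) = {r, w}.
FIRST(<K> <S>): take FIRST of each symbol in turn, carrying on past any symbol whose FIRST contains epsilon; result {epsilon, r, w}.

{epsilon, r, w}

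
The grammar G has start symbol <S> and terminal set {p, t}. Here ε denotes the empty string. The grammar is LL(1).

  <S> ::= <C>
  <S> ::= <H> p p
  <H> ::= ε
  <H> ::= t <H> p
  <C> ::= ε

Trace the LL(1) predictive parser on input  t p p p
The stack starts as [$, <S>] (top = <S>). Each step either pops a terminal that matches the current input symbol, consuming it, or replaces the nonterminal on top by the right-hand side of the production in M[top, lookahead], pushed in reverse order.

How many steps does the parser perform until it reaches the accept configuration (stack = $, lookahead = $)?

7

step 1: stack=$ <S>  input=t p p p $  — expand <S> ::= <H> p p
step 2: stack=$ p p <H>  input=t p p p $  — expand <H> ::= t <H> p
step 3: stack=$ p p p <H> t  input=t p p p $  — match t
step 4: stack=$ p p p <H>  input=p p p $  — expand <H> ::= ε
step 5: stack=$ p p p  input=p p p $  — match p
step 6: stack=$ p p  input=p p $  — match p
step 7: stack=$ p  input=p $  — match p
Accept reached after 7 steps.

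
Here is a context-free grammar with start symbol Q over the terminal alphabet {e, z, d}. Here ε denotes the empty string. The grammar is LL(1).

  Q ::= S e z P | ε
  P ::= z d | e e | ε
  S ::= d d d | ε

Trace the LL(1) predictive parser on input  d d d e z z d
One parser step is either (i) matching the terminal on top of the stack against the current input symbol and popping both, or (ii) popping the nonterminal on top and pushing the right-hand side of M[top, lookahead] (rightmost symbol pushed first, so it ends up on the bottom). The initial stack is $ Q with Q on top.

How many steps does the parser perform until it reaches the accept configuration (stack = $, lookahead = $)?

      Stack          Input            Action
   1  $ Q            d d d e z z d $  expand Q ::= S e z P
   2  $ P z e S      d d d e z z d $  expand S ::= d d d
   3  $ P z e d d d  d d d e z z d $  match d
   4  $ P z e d d    d d e z z d $    match d
   5  $ P z e d      d e z z d $      match d
   6  $ P z e        e z z d $        match e
   7  $ P z          z z d $          match z
   8  $ P            z d $            expand P ::= z d
   9  $ d z          z d $            match z
  10  $ d            d $              match d
Accept reached after 10 steps.

10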